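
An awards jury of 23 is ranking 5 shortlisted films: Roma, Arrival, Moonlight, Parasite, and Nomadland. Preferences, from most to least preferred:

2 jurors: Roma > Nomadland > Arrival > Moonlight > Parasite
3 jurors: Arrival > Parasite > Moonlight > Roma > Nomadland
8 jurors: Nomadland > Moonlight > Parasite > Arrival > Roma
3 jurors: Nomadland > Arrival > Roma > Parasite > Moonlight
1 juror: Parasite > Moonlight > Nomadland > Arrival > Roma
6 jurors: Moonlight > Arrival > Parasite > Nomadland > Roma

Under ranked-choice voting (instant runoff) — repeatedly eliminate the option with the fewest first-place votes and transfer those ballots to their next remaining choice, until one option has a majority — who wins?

Nomadland

Round 1: Roma 2, Arrival 3, Moonlight 6, Parasite 1, Nomadland 11. Eliminate Parasite.
Round 2: Roma 2, Arrival 3, Moonlight 7, Nomadland 11. Eliminate Roma.
Round 3: Arrival 3, Moonlight 7, Nomadland 13. Nomadland has a majority.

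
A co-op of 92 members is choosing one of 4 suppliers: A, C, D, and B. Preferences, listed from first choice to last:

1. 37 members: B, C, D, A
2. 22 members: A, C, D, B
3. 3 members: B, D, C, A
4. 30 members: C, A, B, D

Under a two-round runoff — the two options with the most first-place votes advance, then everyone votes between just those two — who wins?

C

Round 1 first-place votes: A 22, C 30, D 0, B 40.
B and C advance.
Runoff: B is preferred to C by 40 voters; C by 52.
C wins the runoff.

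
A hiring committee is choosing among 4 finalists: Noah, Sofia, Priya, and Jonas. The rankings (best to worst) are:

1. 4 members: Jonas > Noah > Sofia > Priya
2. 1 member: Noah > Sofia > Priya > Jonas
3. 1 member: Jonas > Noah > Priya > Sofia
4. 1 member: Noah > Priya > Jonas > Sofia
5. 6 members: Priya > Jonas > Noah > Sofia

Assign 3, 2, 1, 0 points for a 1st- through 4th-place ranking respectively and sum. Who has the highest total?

Jonas

Noah: 4·2 + 1·3 + 1·2 + 1·3 + 6·1 = 22
Sofia: 4·1 + 1·2 + 1·0 + 1·0 + 6·0 = 6
Priya: 4·0 + 1·1 + 1·1 + 1·2 + 6·3 = 22
Jonas: 4·3 + 1·0 + 1·3 + 1·1 + 6·2 = 28
Jonas has the highest Borda score (28).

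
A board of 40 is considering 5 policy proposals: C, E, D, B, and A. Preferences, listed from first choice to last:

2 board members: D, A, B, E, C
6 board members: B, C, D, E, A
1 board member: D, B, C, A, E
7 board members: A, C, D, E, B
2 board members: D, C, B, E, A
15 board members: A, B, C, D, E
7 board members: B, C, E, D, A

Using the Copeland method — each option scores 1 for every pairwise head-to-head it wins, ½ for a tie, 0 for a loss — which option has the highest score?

C: beats E and D; loses to B and A → score 2.
E: loses to C, D, B, and A → score 0.
D: beats E; loses to C, B, and A → score 1.
B: beats C, E, and D; loses to A → score 3.
A: beats C, E, D, and B → score 4.
A has the best pairwise record.

A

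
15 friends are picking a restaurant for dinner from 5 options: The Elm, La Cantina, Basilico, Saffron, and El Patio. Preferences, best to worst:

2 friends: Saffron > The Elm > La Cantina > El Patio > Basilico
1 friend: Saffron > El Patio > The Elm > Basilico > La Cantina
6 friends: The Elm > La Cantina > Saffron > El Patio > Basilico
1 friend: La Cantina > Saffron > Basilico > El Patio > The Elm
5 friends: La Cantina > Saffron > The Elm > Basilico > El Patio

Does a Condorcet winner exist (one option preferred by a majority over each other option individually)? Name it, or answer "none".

Checking pairwise contests:
Saffron beats The Elm 9–6.
The Elm beats La Cantina 9–6.
The Elm beats Basilico 14–1.
La Cantina beats Saffron 12–3.
The Elm beats El Patio 13–2.
Every option loses at least one head-to-head, so there is no Condorcet winner.

none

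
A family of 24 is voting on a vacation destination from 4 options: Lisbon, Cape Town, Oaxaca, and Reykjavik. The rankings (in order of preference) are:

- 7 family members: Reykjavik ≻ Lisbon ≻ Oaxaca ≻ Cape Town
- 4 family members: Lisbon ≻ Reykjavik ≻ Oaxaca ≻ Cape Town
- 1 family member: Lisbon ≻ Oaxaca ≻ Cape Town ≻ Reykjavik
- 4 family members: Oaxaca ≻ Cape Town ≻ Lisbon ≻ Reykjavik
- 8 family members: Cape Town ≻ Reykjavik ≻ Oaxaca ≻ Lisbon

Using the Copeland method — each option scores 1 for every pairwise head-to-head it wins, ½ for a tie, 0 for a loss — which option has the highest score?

Lisbon: ties Cape Town and Oaxaca; loses to Reykjavik → score 1.
Cape Town: beats Reykjavik; ties Lisbon; loses to Oaxaca → score 1.5.
Oaxaca: beats Cape Town; ties Lisbon; loses to Reykjavik → score 1.5.
Reykjavik: beats Lisbon and Oaxaca; loses to Cape Town → score 2.
Reykjavik has the best pairwise record.

Reykjavik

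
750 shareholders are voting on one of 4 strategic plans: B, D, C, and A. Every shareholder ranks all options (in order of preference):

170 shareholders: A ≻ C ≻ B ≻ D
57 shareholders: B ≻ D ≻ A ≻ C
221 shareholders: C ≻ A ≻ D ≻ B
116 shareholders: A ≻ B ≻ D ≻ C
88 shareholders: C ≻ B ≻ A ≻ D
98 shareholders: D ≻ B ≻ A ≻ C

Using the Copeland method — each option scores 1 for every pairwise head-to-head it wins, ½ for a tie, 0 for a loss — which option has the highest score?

B: beats D; loses to C and A → score 1.
D: loses to B, C, and A → score 0.
C: beats B and D; loses to A → score 2.
A: beats B, D, and C → score 3.
A has the best pairwise record.

A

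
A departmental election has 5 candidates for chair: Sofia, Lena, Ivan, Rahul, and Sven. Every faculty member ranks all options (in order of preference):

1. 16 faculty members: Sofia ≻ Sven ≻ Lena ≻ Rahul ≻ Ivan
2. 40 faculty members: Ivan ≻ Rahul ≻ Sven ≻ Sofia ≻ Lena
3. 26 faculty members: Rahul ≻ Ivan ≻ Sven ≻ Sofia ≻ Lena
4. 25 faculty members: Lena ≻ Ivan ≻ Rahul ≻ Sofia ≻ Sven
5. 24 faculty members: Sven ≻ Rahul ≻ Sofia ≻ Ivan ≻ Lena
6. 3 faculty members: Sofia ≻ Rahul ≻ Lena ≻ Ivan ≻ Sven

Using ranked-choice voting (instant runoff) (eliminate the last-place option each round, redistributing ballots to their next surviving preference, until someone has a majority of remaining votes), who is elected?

Ivan

Round 1: Sofia 19, Lena 25, Ivan 40, Rahul 26, Sven 24. Eliminate Sofia.
Round 2: Lena 25, Ivan 40, Rahul 29, Sven 40. Eliminate Lena.
Round 3: Ivan 65, Rahul 29, Sven 40. Eliminate Rahul.
Round 4: Ivan 94, Sven 40. Ivan has a majority.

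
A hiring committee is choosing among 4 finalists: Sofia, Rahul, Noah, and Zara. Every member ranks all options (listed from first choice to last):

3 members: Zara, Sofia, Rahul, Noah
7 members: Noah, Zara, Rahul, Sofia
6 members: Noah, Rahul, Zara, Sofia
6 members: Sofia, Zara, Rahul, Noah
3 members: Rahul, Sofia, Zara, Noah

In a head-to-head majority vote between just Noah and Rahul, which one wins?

Noah

Voters preferring Noah to Rahul: 13; preferring Rahul to Noah: 12.
Noah wins the head-to-head.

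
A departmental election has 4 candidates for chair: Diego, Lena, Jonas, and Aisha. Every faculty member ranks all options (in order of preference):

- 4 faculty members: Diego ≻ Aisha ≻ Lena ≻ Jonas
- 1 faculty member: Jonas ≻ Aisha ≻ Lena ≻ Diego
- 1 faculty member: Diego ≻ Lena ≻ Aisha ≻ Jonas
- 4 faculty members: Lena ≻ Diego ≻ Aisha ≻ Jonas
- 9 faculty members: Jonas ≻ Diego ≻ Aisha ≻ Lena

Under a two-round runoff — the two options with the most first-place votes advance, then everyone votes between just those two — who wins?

Jonas

Round 1 first-place votes: Diego 5, Lena 4, Jonas 10, Aisha 0.
Jonas and Diego advance.
Runoff: Jonas is preferred to Diego by 10 voters; Diego by 9.
Jonas wins the runoff.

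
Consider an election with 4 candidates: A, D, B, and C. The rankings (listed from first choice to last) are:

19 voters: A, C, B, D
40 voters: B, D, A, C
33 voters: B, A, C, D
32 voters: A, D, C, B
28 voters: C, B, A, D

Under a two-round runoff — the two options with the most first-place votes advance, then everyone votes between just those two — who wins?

B

Round 1 first-place votes: A 51, D 0, B 73, C 28.
B and A advance.
Runoff: B is preferred to A by 101 voters; A by 51.
B wins the runoff.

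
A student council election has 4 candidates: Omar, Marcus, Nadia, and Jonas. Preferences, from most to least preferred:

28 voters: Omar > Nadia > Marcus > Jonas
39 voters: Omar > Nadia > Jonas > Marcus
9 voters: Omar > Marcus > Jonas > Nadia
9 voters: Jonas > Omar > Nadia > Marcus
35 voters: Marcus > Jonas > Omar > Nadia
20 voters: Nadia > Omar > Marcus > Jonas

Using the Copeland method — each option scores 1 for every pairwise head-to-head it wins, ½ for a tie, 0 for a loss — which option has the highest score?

Omar

Omar: beats Marcus, Nadia, and Jonas → score 3.
Marcus: beats Jonas; loses to Omar and Nadia → score 1.
Nadia: beats Marcus and Jonas; loses to Omar → score 2.
Jonas: loses to Omar, Marcus, and Nadia → score 0.
Omar has the best pairwise record.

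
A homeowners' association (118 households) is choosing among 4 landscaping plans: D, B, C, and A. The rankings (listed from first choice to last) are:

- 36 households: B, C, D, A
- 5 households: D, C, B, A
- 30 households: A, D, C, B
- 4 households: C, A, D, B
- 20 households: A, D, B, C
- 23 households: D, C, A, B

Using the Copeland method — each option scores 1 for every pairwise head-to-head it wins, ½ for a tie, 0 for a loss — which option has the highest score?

D: beats B, C, and A → score 3.
B: loses to D, C, and A → score 0.
C: beats B and A; loses to D → score 2.
A: beats B; loses to D and C → score 1.
D has the best pairwise record.

D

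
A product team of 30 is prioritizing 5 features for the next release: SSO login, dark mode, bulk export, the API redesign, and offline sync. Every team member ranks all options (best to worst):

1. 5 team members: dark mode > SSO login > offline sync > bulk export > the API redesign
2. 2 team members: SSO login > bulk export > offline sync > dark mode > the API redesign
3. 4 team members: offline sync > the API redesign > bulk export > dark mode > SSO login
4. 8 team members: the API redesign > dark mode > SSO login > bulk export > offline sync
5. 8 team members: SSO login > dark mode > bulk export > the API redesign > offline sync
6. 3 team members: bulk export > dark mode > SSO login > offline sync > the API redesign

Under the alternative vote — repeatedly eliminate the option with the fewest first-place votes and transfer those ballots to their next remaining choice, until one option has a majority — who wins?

SSO login

Round 1: SSO login 10, dark mode 5, bulk export 3, the API redesign 8, offline sync 4. Eliminate bulk export.
Round 2: SSO login 10, dark mode 8, the API redesign 8, offline sync 4. Eliminate offline sync.
Round 3: SSO login 10, dark mode 8, the API redesign 12. Eliminate dark mode.
Round 4: SSO login 18, the API redesign 12. SSO login has a majority.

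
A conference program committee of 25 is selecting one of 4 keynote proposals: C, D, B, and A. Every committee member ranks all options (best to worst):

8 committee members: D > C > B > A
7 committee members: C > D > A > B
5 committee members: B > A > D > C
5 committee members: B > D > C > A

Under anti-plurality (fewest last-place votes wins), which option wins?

D

Last-place votes: C 5, D 0, B 7, A 13.
D is ranked last by the fewest voters, so D wins.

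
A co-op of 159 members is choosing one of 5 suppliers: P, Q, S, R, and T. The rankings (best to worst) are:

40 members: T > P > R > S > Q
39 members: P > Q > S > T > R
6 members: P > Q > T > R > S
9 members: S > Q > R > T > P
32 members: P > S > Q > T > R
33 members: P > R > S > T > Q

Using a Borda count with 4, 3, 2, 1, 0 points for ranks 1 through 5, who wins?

P: 40·3 + 39·4 + 6·4 + 9·0 + 32·4 + 33·4 = 560
Q: 40·0 + 39·3 + 6·3 + 9·3 + 32·2 + 33·0 = 226
S: 40·1 + 39·2 + 6·0 + 9·4 + 32·3 + 33·2 = 316
R: 40·2 + 39·0 + 6·1 + 9·2 + 32·0 + 33·3 = 203
T: 40·4 + 39·1 + 6·2 + 9·1 + 32·1 + 33·1 = 285
P has the highest Borda score (560).

P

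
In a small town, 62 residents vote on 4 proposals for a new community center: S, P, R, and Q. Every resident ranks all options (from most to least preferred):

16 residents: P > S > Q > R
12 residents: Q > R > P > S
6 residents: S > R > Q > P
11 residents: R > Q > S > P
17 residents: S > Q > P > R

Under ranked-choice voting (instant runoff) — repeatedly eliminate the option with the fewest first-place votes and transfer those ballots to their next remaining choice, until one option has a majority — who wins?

Round 1: S 23, P 16, R 11, Q 12. Eliminate R.
Round 2: S 23, P 16, Q 23. Eliminate P.
Round 3: S 39, Q 23. S has a majority.

S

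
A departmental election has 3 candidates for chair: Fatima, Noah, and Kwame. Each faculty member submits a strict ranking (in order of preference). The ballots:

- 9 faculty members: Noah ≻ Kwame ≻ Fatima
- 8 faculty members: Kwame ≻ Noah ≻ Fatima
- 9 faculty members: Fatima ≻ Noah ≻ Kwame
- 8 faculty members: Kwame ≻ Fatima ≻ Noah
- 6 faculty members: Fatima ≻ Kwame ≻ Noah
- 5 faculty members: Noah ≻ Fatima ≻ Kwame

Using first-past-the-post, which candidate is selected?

Kwame

First-place votes: Fatima 15, Noah 14, Kwame 16.
Kwame has the most first-place votes.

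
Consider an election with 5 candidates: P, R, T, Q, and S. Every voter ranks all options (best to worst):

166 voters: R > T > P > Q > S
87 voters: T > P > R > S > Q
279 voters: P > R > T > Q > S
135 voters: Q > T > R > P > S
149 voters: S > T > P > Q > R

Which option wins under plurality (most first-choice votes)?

First-place votes: P 279, R 166, T 87, Q 135, S 149.
P has the most first-place votes.

P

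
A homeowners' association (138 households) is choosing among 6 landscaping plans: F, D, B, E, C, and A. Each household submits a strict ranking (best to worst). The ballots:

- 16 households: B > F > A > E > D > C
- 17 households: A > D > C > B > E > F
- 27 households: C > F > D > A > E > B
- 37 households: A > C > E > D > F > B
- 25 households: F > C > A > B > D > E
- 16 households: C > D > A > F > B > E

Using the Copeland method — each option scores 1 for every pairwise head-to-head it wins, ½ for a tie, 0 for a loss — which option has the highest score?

A

F: beats B and E; loses to D, C, and A → score 2.
D: beats F, B, and E; loses to C and A → score 3.
B: beats E; loses to F, D, C, and A → score 1.
E: loses to F, D, B, C, and A → score 0.
C: beats F, D, B, and E; loses to A → score 4.
A: beats F, D, B, E, and C → score 5.
A has the best pairwise record.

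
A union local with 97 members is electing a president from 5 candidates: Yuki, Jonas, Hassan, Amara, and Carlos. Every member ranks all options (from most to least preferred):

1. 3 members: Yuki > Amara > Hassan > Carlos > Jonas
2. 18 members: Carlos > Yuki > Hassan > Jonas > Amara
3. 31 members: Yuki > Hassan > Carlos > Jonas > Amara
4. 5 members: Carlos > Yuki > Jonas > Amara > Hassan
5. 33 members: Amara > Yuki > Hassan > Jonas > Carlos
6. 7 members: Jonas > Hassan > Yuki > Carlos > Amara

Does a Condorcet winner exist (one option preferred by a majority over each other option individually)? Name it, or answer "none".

Yuki

Yuki vs Jonas: 90–7 for Yuki.
Yuki vs Hassan: 90–7 for Yuki.
Yuki vs Amara: 64–33 for Yuki.
Yuki vs Carlos: 74–23 for Yuki.
Yuki beats every other option head-to-head.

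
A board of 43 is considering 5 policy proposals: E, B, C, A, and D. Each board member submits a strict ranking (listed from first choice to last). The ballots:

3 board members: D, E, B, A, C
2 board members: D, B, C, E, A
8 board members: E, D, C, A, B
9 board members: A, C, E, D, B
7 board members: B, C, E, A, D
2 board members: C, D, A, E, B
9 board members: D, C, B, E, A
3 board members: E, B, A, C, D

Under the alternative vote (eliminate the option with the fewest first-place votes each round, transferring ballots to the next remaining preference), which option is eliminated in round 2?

Round 1: E 11, B 7, C 2, A 9, D 14. Eliminate C.
Round 2: E 11, B 7, A 9, D 16. Eliminate B.

B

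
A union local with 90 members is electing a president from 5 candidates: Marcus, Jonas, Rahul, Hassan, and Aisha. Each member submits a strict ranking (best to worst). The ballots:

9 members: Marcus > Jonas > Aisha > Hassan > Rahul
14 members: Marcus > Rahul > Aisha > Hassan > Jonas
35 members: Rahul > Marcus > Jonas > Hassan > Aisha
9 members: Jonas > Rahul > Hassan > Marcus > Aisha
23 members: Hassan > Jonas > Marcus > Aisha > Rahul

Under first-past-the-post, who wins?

First-place votes: Marcus 23, Jonas 9, Rahul 35, Hassan 23, Aisha 0.
Rahul has the most first-place votes.

Rahul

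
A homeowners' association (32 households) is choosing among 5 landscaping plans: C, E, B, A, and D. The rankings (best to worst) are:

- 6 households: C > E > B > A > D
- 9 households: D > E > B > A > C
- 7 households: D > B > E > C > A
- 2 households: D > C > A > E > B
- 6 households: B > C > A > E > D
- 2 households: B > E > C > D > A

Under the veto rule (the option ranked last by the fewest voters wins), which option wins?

E

Last-place votes: C 9, E 0, B 2, A 9, D 12.
E is ranked last by the fewest voters, so E wins.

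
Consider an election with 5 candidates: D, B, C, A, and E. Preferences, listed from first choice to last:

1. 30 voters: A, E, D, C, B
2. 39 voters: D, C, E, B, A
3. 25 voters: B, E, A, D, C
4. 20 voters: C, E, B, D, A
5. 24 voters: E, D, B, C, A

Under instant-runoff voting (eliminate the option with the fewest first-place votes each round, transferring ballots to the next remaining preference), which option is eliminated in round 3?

A

Round 1: D 39, B 25, C 20, A 30, E 24. Eliminate C.
Round 2: D 39, B 25, A 30, E 44. Eliminate B.
Round 3: D 39, A 30, E 69. Eliminate A.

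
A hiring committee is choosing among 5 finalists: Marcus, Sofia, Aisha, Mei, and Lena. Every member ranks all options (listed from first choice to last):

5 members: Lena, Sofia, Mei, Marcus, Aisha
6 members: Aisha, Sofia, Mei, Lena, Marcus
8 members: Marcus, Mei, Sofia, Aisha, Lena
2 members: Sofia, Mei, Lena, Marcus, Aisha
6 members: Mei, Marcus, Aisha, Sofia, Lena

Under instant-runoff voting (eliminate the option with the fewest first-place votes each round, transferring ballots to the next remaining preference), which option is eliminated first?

Round 1: Marcus 8, Sofia 2, Aisha 6, Mei 6, Lena 5. Eliminate Sofia.

Sofia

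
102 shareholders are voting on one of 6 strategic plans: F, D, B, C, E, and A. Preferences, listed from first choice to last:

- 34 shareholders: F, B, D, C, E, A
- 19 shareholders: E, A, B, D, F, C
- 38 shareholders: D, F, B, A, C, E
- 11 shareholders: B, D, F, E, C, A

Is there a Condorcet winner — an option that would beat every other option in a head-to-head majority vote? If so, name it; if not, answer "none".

none

Checking pairwise contests:
D beats F 68–34.
B beats D 64–38.
F beats B 72–30.
F beats C 102–0.
F beats E 83–19.
F beats A 83–19.
Every option loses at least one head-to-head, so there is no Condorcet winner.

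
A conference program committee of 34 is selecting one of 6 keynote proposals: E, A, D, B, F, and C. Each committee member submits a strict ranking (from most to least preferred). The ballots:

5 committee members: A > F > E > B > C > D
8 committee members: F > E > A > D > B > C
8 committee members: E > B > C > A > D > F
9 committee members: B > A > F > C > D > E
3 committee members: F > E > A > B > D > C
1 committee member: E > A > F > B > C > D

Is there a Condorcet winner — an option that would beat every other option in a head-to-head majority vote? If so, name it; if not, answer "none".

none

Checking pairwise contests:
F beats E 25–9.
E beats A 20–14.
E beats D 25–9.
E beats B 25–9.
A beats F 23–11.
E beats C 25–9.
Every option loses at least one head-to-head, so there is no Condorcet winner.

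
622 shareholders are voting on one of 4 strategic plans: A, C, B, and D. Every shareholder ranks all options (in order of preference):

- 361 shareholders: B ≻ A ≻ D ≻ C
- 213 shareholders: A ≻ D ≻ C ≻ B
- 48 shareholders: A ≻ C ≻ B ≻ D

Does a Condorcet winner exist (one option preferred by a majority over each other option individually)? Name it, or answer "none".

B vs A: 361–261 for B.
B vs C: 361–261 for B.
B vs D: 409–213 for B.
B beats every other option head-to-head.

B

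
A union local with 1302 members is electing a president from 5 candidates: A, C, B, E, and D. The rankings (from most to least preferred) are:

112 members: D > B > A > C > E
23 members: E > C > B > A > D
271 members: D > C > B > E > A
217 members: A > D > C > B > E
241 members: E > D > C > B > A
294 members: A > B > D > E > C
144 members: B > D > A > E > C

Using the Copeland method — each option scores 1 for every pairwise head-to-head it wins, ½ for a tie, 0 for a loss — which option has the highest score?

A: beats C and E; loses to B and D → score 2.
C: beats B; loses to A, E, and D → score 1.
B: beats A and E; loses to C and D → score 2.
E: beats C; loses to A, B, and D → score 1.
D: beats A, C, B, and E → score 4.
D has the best pairwise record.

D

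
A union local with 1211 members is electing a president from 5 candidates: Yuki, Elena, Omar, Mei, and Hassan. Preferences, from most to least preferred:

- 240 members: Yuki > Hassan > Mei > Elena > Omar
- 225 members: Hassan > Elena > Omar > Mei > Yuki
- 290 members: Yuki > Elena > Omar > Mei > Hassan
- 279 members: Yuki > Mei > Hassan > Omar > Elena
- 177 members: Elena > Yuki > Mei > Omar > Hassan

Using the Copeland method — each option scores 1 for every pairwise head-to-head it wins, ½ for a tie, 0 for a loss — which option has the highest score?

Yuki: beats Elena, Omar, Mei, and Hassan → score 4.
Elena: beats Omar and Mei; loses to Yuki and Hassan → score 2.
Omar: loses to Yuki, Elena, Mei, and Hassan → score 0.
Mei: beats Omar and Hassan; loses to Yuki and Elena → score 2.
Hassan: beats Elena and Omar; loses to Yuki and Mei → score 2.
Yuki has the best pairwise record.

Yuki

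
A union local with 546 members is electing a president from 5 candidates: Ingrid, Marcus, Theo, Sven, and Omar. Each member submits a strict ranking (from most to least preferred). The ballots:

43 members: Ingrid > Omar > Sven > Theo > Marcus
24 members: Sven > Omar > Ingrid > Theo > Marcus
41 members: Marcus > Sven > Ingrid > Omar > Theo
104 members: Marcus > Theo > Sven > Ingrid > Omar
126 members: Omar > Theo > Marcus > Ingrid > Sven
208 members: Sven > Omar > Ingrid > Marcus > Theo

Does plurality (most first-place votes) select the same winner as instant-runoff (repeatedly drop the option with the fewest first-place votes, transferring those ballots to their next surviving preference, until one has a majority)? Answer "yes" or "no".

yes

Plurality — first-place votes: Ingrid 43, Marcus 145, Theo 0, Sven 232, Omar 126. Winner: Sven.
Instant-runoff — R1 Ingrid 43, Marcus 145, Theo 0, Sven 232, Omar 126 (Theo out); R2 Ingrid 43, Marcus 145, Sven 232, Omar 126 (Ingrid out); R3 Marcus 145, Sven 232, Omar 169 (Marcus out); R4 Sven 377, Omar 169 (Sven winner). Winner: Sven.
The two methods agree.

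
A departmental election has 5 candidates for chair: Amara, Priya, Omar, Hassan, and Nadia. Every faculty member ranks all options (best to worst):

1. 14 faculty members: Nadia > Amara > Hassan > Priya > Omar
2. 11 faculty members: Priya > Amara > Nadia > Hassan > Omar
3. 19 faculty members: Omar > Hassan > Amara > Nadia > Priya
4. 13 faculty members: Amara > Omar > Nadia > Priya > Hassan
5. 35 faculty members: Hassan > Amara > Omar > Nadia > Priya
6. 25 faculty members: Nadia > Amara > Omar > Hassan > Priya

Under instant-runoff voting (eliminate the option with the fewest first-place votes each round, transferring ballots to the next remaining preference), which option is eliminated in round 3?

Amara

Round 1: Amara 13, Priya 11, Omar 19, Hassan 35, Nadia 39. Eliminate Priya.
Round 2: Amara 24, Omar 19, Hassan 35, Nadia 39. Eliminate Omar.
Round 3: Amara 24, Hassan 54, Nadia 39. Eliminate Amara.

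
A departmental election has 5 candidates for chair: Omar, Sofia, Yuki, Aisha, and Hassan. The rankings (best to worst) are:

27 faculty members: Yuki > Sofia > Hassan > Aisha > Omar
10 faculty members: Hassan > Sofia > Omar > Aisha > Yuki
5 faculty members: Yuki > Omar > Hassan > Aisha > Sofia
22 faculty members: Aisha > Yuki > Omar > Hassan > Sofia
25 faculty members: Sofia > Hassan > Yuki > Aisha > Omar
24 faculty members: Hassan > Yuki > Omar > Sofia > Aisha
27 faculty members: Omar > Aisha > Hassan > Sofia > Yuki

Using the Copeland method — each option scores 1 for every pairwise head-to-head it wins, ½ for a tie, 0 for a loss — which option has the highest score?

Omar: beats Sofia; loses to Yuki, Aisha, and Hassan → score 1.
Sofia: beats Aisha; loses to Omar, Yuki, and Hassan → score 1.
Yuki: beats Omar, Sofia, and Aisha; loses to Hassan → score 3.
Aisha: beats Omar; loses to Sofia, Yuki, and Hassan → score 1.
Hassan: beats Omar, Sofia, Yuki, and Aisha → score 4.
Hassan has the best pairwise record.

Hassan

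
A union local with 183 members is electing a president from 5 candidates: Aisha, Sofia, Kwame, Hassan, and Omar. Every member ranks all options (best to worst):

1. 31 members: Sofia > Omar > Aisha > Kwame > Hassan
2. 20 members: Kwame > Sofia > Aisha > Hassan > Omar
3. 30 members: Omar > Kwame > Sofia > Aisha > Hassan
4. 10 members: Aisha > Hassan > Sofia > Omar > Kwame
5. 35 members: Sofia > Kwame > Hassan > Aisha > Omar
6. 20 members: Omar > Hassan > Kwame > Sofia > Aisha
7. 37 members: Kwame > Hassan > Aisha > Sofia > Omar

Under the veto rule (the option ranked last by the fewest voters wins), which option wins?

Sofia

Last-place votes: Aisha 20, Sofia 0, Kwame 10, Hassan 61, Omar 92.
Sofia is ranked last by the fewest voters, so Sofia wins.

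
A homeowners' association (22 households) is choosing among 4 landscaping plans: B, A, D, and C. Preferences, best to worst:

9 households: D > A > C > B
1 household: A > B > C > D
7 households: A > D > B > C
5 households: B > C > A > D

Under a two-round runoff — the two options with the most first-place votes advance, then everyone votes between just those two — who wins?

Round 1 first-place votes: B 5, A 8, D 9, C 0.
D and A advance.
Runoff: D is preferred to A by 9 voters; A by 13.
A wins the runoff.

A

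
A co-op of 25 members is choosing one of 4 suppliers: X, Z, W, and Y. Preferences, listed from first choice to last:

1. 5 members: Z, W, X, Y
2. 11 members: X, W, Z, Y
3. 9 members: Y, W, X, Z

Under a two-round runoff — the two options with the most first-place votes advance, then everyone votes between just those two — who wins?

Round 1 first-place votes: X 11, Z 5, W 0, Y 9.
X and Y advance.
Runoff: X is preferred to Y by 16 voters; Y by 9.
X wins the runoff.

X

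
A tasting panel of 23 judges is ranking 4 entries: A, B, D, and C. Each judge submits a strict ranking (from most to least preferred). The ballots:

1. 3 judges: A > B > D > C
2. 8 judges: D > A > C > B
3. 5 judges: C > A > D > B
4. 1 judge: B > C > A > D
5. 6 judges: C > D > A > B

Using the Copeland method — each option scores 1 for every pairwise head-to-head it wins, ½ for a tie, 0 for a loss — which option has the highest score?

C

A: beats B; loses to D and C → score 1.
B: loses to A, D, and C → score 0.
D: beats A and B; loses to C → score 2.
C: beats A, B, and D → score 3.
C has the best pairwise record.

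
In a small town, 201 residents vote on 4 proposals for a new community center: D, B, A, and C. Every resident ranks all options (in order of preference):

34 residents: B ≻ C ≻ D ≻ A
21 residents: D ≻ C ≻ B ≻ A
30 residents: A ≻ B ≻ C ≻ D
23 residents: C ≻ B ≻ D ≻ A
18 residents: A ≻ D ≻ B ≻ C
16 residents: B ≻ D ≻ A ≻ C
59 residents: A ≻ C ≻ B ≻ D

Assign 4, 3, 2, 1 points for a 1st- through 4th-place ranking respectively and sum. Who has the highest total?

D: 34·2 + 21·4 + 30·1 + 23·2 + 18·3 + 16·3 + 59·1 = 389
B: 34·4 + 21·2 + 30·3 + 23·3 + 18·2 + 16·4 + 59·2 = 555
A: 34·1 + 21·1 + 30·4 + 23·1 + 18·4 + 16·2 + 59·4 = 538
C: 34·3 + 21·3 + 30·2 + 23·4 + 18·1 + 16·1 + 59·3 = 528
B has the highest Borda score (555).

B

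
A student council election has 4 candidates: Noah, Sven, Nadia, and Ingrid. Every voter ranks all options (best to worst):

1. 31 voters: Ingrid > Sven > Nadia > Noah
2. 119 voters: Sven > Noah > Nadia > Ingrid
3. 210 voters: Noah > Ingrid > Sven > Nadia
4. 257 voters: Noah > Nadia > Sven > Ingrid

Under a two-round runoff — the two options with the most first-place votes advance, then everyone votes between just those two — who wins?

Noah

Round 1 first-place votes: Noah 467, Sven 119, Nadia 0, Ingrid 31.
Noah and Sven advance.
Runoff: Noah is preferred to Sven by 467 voters; Sven by 150.
Noah wins the runoff.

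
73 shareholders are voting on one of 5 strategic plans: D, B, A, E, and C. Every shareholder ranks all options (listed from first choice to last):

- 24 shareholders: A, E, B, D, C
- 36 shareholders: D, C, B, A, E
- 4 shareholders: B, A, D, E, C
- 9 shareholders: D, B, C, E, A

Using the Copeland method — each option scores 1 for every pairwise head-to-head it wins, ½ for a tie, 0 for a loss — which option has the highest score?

D: beats B, A, E, and C → score 4.
B: beats A, E, and C; loses to D → score 3.
A: beats E; loses to D, B, and C → score 1.
E: loses to D, B, A, and C → score 0.
C: beats A and E; loses to D and B → score 2.
D has the best pairwise record.

D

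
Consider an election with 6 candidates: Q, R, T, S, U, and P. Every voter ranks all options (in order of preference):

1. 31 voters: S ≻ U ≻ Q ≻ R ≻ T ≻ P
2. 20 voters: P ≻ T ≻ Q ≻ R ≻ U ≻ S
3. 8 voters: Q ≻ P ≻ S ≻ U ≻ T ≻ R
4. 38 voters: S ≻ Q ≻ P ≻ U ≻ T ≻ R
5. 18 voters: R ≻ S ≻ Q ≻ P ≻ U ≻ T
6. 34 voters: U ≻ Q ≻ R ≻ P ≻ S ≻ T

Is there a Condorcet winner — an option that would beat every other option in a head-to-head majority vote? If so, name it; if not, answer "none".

S vs Q: 87–62 for S.
S vs R: 77–72 for S.
S vs T: 129–20 for S.
S vs U: 95–54 for S.
S vs P: 87–62 for S.
S beats every other option head-to-head.

S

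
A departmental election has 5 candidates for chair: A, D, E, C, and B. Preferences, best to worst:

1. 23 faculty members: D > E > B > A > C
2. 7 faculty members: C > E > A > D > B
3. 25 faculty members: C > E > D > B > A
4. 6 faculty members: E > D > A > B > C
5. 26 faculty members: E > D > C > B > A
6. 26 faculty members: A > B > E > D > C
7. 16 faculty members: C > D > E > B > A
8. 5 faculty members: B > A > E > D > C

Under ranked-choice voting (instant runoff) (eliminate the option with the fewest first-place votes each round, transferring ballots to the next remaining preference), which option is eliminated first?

B

Round 1: A 26, D 23, E 32, C 48, B 5. Eliminate B.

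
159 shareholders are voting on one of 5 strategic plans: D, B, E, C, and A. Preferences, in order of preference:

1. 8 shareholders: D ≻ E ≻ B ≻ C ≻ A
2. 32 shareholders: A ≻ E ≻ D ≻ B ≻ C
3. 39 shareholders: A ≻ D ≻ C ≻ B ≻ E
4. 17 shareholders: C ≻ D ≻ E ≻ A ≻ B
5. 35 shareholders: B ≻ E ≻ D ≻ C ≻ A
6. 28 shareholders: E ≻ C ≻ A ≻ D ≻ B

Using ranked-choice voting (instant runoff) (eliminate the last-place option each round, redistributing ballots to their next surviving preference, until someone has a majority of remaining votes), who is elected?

Round 1: D 8, B 35, E 28, C 17, A 71. Eliminate D.
Round 2: B 35, E 36, C 17, A 71. Eliminate C.
Round 3: B 35, E 53, A 71. Eliminate B.
Round 4: E 88, A 71. E has a majority.

E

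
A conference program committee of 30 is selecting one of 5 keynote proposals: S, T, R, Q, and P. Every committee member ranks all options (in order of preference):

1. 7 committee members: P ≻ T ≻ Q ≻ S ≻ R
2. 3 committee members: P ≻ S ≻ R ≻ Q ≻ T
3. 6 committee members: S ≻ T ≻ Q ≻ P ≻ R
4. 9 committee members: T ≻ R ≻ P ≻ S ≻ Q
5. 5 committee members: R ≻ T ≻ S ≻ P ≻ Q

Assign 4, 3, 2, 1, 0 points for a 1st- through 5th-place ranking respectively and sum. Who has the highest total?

S: 7·1 + 3·3 + 6·4 + 9·1 + 5·2 = 59
T: 7·3 + 3·0 + 6·3 + 9·4 + 5·3 = 90
R: 7·0 + 3·2 + 6·0 + 9·3 + 5·4 = 53
Q: 7·2 + 3·1 + 6·2 + 9·0 + 5·0 = 29
P: 7·4 + 3·4 + 6·1 + 9·2 + 5·1 = 69
T has the highest Borda score (90).

T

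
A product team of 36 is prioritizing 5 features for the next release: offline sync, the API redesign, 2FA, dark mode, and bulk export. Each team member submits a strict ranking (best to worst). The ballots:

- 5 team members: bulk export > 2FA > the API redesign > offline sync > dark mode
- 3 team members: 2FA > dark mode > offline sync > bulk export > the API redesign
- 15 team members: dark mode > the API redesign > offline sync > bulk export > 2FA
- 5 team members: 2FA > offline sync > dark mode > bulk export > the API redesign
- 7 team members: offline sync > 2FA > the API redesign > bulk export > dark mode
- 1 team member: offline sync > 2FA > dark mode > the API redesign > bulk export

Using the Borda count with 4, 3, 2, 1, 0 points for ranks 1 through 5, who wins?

offline sync

offline sync: 5·1 + 3·2 + 15·2 + 5·3 + 7·4 + 1·4 = 88
the API redesign: 5·2 + 3·0 + 15·3 + 5·0 + 7·2 + 1·1 = 70
2FA: 5·3 + 3·4 + 15·0 + 5·4 + 7·3 + 1·3 = 71
dark mode: 5·0 + 3·3 + 15·4 + 5·2 + 7·0 + 1·2 = 81
bulk export: 5·4 + 3·1 + 15·1 + 5·1 + 7·1 + 1·0 = 50
offline sync has the highest Borda score (88).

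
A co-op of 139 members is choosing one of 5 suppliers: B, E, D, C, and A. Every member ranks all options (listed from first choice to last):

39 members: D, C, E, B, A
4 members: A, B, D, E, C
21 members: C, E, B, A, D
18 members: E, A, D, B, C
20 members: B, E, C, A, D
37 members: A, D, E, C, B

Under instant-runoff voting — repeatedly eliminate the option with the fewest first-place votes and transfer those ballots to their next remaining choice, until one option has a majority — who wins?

Round 1: B 20, E 18, D 39, C 21, A 41. Eliminate E.
Round 2: B 20, D 39, C 21, A 59. Eliminate B.
Round 3: D 39, C 41, A 59. Eliminate D.
Round 4: C 80, A 59. C has a majority.

C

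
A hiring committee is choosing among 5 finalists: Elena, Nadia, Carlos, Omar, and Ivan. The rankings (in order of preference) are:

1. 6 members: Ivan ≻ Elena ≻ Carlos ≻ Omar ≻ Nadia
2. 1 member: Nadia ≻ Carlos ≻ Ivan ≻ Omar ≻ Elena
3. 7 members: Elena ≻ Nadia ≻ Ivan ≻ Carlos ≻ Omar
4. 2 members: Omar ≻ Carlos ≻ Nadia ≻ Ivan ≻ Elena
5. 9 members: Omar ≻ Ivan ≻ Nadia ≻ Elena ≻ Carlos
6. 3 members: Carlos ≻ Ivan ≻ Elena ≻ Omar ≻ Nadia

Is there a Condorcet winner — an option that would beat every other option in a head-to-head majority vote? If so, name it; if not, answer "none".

Ivan

Ivan vs Elena: 21–7 for Ivan.
Ivan vs Nadia: 18–10 for Ivan.
Ivan vs Carlos: 22–6 for Ivan.
Ivan vs Omar: 17–11 for Ivan.
Ivan beats every other option head-to-head.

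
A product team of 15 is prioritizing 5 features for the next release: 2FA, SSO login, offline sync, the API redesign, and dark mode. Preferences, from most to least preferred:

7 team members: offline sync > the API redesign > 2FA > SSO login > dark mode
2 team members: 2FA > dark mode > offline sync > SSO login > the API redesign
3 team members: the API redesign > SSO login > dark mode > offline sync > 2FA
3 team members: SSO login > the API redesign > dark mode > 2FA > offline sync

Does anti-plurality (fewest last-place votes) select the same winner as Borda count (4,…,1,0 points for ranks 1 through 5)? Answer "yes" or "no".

Anti-plurality — last-place votes: 2FA 3, SSO login 0, offline sync 3, the API redesign 2, dark mode 7. Winner: SSO login.
Borda — scores: 2FA 25, SSO login 30, offline sync 35, the API redesign 42, dark mode 18. Winner: the API redesign.
The two methods disagree.

no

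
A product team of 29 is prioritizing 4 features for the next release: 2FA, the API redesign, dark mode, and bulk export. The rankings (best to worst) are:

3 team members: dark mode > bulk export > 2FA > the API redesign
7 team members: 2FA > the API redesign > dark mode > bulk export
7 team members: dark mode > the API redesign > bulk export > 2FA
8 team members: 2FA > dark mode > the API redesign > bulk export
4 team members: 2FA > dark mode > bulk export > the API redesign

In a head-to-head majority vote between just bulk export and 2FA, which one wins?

Voters preferring bulk export to 2FA: 10; preferring 2FA to bulk export: 19.
2FA wins the head-to-head.

2FA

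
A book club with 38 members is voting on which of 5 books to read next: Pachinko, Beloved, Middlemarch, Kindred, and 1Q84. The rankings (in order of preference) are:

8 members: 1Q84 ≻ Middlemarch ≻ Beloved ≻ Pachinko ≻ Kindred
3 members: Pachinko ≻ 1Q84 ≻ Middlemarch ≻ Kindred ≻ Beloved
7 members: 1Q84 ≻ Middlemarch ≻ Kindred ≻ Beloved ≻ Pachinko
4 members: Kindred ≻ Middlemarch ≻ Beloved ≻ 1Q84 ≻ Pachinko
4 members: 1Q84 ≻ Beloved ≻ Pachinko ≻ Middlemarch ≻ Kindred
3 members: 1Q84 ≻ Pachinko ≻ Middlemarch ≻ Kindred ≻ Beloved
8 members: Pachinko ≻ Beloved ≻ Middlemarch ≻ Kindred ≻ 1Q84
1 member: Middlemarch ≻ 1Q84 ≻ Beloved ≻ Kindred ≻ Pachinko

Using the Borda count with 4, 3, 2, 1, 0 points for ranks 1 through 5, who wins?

Pachinko: 8·1 + 3·4 + 7·0 + 4·0 + 4·2 + 3·3 + 8·4 + 1·0 = 69
Beloved: 8·2 + 3·0 + 7·1 + 4·2 + 4·3 + 3·0 + 8·3 + 1·2 = 69
Middlemarch: 8·3 + 3·2 + 7·3 + 4·3 + 4·1 + 3·2 + 8·2 + 1·4 = 93
Kindred: 8·0 + 3·1 + 7·2 + 4·4 + 4·0 + 3·1 + 8·1 + 1·1 = 45
1Q84: 8·4 + 3·3 + 7·4 + 4·1 + 4·4 + 3·4 + 8·0 + 1·3 = 104
1Q84 has the highest Borda score (104).

1Q84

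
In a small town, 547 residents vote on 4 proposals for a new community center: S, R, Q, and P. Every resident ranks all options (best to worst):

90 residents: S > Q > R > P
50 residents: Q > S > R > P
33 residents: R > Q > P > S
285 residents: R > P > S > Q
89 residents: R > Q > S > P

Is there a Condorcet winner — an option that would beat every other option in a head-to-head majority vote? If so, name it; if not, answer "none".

R vs S: 407–140 for R.
R vs Q: 407–140 for R.
R vs P: 547–0 for R.
R beats every other option head-to-head.

R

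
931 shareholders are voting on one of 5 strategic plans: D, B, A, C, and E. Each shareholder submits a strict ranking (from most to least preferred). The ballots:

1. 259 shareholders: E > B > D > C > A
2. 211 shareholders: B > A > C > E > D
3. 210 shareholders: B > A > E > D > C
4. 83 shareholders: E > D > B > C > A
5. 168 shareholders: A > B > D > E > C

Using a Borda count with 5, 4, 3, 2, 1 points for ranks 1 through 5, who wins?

D: 259·3 + 211·1 + 210·2 + 83·4 + 168·3 = 2244
B: 259·4 + 211·5 + 210·5 + 83·3 + 168·4 = 4062
A: 259·1 + 211·4 + 210·4 + 83·1 + 168·5 = 2866
C: 259·2 + 211·3 + 210·1 + 83·2 + 168·1 = 1695
E: 259·5 + 211·2 + 210·3 + 83·5 + 168·2 = 3098
B has the highest Borda score (4062).

B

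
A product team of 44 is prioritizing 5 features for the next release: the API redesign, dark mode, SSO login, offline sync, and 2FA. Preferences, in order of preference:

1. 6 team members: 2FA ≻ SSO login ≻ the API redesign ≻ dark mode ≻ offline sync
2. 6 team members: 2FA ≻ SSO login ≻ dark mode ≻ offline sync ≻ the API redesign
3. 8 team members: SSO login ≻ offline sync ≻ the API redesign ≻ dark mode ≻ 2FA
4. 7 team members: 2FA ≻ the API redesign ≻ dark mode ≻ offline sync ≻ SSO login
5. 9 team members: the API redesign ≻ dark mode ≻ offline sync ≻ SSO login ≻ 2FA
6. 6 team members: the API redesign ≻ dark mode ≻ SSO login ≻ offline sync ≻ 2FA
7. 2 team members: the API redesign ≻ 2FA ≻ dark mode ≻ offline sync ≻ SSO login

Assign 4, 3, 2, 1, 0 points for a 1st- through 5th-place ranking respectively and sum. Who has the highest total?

the API redesign: 6·2 + 6·0 + 8·2 + 7·3 + 9·4 + 6·4 + 2·4 = 117
dark mode: 6·1 + 6·2 + 8·1 + 7·2 + 9·3 + 6·3 + 2·2 = 89
SSO login: 6·3 + 6·3 + 8·4 + 7·0 + 9·1 + 6·2 + 2·0 = 89
offline sync: 6·0 + 6·1 + 8·3 + 7·1 + 9·2 + 6·1 + 2·1 = 63
2FA: 6·4 + 6·4 + 8·0 + 7·4 + 9·0 + 6·0 + 2·3 = 82
the API redesign has the highest Borda score (117).

the API redesign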